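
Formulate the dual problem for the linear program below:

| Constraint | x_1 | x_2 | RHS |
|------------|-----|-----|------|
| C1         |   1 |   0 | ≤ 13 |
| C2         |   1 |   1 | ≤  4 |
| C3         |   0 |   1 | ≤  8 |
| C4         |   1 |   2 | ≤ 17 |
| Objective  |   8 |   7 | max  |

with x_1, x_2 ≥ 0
Minimize: z = 13y1 + 4y2 + 8y3 + 17y4

Subject to:
  C1: -y1 - y2 - y4 ≤ -8
  C2: -y2 - y3 - 2y4 ≤ -7
  y1, y2, y3, y4 ≥ 0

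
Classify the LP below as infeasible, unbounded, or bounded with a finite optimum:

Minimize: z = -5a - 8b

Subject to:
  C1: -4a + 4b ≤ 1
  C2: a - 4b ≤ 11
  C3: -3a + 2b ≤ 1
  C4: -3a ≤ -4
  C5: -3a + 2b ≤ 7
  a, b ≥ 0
Feasible point: (2, 0) satisfies every constraint, so the LP is feasible.
Direction d = (1, 1): for each constraint row a, a·d ≤ 0 —
  (-4)(1) + (4)(1) = 0 ≤ 0
  (1)(1) + (-4)(1) = -3 ≤ 0
  (-3)(1) + (2)(1) = -1 ≤ 0
  (-3)(1) + (0)(1) = -3 ≤ 0
  (-3)(1) + (2)(1) = -1 ≤ 0
and d ≥ 0, so (2, 0) + t·d stays feasible for every t ≥ 0. Along this ray z = -5a - 8b changes by -13 per unit t, so z → −∞.

The LP is unbounded; z can be made arbitrarily small.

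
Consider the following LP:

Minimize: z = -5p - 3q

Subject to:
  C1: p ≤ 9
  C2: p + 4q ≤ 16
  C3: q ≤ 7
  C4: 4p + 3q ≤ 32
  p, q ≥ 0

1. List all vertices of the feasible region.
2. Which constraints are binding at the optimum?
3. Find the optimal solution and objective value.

1. (0, 0), (8, 0), (6.154, 2.462), (0, 4)
2. C4, q ≥ 0
3. p = 8, q = 0, z = -40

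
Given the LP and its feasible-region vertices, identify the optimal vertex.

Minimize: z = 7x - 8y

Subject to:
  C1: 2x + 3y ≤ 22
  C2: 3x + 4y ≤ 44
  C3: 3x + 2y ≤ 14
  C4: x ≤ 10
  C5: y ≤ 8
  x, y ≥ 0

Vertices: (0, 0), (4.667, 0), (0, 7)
(0, 7) with z = -56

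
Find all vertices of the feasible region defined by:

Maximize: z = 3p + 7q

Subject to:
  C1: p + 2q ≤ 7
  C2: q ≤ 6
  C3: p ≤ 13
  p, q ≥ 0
Each vertex is the intersection of two constraint boundaries that also satisfies all remaining constraints:
  p = 0 and q = 0 → (0, 0)
  p + 2q = 7 and q = 0 → (7, 0)
  p + 2q = 7 and p = 0 → (0, 3.5)

Vertices: (0, 0), (7, 0), (0, 3.5)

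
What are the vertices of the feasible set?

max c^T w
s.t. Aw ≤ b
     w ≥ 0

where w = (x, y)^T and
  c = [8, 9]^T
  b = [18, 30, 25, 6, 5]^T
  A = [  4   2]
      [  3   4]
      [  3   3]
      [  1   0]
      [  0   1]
Each vertex is the intersection of two constraint boundaries that also satisfies all remaining constraints:
  x = 0 and y = 0 → (0, 0)
  4x + 2y = 18 and y = 0 → (4.5, 0)
  4x + 2y = 18 and y = 5 → (2, 5)
  y = 5 and x = 0 → (0, 5)

Vertices: (0, 0), (4.5, 0), (2, 5), (0, 5)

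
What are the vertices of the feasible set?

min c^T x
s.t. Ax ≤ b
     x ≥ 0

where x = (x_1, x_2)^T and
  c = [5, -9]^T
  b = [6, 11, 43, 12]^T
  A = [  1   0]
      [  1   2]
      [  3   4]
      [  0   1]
Each vertex is the intersection of two constraint boundaries that also satisfies all remaining constraints:
  x_1 = 0 and x_2 = 0 → (0, 0)
  x_1 = 6 and x_2 = 0 → (6, 0)
  x_1 = 6 and x_1 + 2x_2 = 11 → (6, 2.5)
  x_1 + 2x_2 = 11 and x_1 = 0 → (0, 5.5)

Vertices: (0, 0), (6, 0), (6, 2.5), (0, 5.5)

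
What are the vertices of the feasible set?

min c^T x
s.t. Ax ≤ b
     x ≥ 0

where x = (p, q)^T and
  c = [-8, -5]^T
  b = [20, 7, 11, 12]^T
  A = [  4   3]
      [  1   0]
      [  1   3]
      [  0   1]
Each vertex is the intersection of two constraint boundaries that also satisfies all remaining constraints:
  p = 0 and q = 0 → (0, 0)
  4p + 3q = 20 and q = 0 → (5, 0)
  4p + 3q = 20 and p + 3q = 11 → (3, 2.667)
  p + 3q = 11 and p = 0 → (0, 3.667)

Vertices: (0, 0), (5, 0), (3, 2.667), (0, 3.667)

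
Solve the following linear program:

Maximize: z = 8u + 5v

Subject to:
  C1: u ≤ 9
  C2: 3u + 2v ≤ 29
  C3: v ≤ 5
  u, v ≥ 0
u = 9, v = 1, z = 77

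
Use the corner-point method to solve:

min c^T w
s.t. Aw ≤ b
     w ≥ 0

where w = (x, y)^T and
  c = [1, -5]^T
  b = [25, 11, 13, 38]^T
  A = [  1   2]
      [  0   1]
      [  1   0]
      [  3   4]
Each vertex is the intersection of two constraint boundaries that also satisfies all remaining constraints:
  x = 0 and y = 0 → (0, 0)
  3x + 4y = 38 and y = 0 → (12.67, 0)
  3x + 4y = 38 and x = 0 → (0, 9.5)

Evaluating z = x - 5y at each vertex:
  (0, 0): z = 0
  (12.67, 0): z = 12.67
  (0, 9.5): z = -47.5

The minimum is at (0, 9.5) with z = -47.5.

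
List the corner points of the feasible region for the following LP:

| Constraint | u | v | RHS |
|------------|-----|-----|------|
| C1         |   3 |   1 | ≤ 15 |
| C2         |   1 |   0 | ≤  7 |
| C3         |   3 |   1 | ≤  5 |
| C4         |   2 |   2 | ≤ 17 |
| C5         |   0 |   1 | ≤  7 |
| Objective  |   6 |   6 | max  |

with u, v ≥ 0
Each vertex is the intersection of two constraint boundaries that also satisfies all remaining constraints:
  u = 0 and v = 0 → (0, 0)
  3u + v = 5 and v = 0 → (1.667, 0)
  3u + v = 5 and u = 0 → (0, 5)

Vertices: (0, 0), (1.667, 0), (0, 5)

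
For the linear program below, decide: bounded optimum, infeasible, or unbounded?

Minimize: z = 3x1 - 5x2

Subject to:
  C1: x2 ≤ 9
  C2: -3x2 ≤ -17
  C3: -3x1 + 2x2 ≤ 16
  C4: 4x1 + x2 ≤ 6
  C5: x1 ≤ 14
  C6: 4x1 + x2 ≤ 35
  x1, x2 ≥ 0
The point (0, 6) satisfies every constraint, so the LP is feasible; the constraints give x1 ≤ 14 and x2 ≤ 9, which with x1, x2 ≥ 0 keep the feasible region inside a bounded box. A feasible, bounded LP attains a finite optimum at a vertex.

Evaluating z = 3x1 - 5x2 at each vertex:
  (0, 5.667): z = -28.33
  (0.08333, 5.667): z = -28.08
  (0, 6): z = -30

The LP has an optimal solution: (0, 6) with z = -30.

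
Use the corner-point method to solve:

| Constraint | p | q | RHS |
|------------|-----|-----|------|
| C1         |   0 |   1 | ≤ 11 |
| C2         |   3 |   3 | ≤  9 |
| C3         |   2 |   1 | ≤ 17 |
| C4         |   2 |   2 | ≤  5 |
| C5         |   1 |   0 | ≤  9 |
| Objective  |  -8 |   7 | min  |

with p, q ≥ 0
Each vertex is the intersection of two constraint boundaries that also satisfies all remaining constraints:
  p = 0 and q = 0 → (0, 0)
  2p + 2q = 5 and q = 0 → (2.5, 0)
  2p + 2q = 5 and p = 0 → (0, 2.5)

Evaluating z = -8p + 7q at each vertex:
  (0, 0): z = 0
  (2.5, 0): z = -20
  (0, 2.5): z = 17.5

The minimum is at (2.5, 0) with z = -20.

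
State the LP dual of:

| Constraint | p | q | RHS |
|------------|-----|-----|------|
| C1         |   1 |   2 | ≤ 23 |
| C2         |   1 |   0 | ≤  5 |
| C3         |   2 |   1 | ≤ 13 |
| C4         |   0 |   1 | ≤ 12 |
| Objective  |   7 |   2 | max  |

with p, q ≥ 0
Minimize: z = 23y1 + 5y2 + 13y3 + 12y4

Subject to:
  C1: -y1 - y2 - 2y3 ≤ -7
  C2: -2y1 - y3 - y4 ≤ -2
  y1, y2, y3, y4 ≥ 0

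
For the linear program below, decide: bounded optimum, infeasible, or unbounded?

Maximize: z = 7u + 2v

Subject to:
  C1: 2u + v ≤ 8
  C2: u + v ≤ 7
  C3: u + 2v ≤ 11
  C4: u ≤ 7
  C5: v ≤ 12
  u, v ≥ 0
The point (4, 0) satisfies every constraint, so the LP is feasible; the constraints give u ≤ 7 and v ≤ 12, which with u, v ≥ 0 keep the feasible region inside a bounded box. A feasible, bounded LP attains a finite optimum at a vertex.

Feasible with finite optimum z* = 28 at (4, 0).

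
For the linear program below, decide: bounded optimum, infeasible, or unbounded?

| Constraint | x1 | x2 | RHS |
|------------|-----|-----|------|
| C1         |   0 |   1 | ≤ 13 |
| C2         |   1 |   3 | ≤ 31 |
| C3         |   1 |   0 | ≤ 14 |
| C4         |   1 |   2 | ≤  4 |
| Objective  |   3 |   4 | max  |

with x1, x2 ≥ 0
The point (4, 0) satisfies every constraint, so the LP is feasible; the constraints give x1 ≤ 14 and x2 ≤ 13, which with x1, x2 ≥ 0 keep the feasible region inside a bounded box. A feasible, bounded LP attains a finite optimum at a vertex.

Evaluating z = 3x1 + 4x2 at each vertex:
  (0, 0): z = 0
  (4, 0): z = 12
  (0, 2): z = 8

Bounded optimum: z* = 12 at (4, 0).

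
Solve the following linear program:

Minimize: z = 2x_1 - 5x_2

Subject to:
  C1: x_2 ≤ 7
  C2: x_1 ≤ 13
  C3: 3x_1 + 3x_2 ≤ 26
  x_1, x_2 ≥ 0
Each vertex is the intersection of two constraint boundaries that also satisfies all remaining constraints:
  x_1 = 0 and x_2 = 0 → (0, 0)
  3x_1 + 3x_2 = 26 and x_2 = 0 → (8.667, 0)
  x_2 = 7 and 3x_1 + 3x_2 = 26 → (1.667, 7)
  x_2 = 7 and x_1 = 0 → (0, 7)

Evaluating z = 2x_1 - 5x_2 at each vertex:
  (0, 0): z = 0
  (8.667, 0): z = 17.33
  (1.667, 7): z = -31.67
  (0, 7): z = -35

The minimum is at (0, 7) with z = -35.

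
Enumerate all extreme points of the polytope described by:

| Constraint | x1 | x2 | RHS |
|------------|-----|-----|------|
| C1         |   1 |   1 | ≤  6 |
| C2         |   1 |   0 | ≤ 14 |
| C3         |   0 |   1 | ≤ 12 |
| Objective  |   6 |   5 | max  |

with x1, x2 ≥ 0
Each vertex is the intersection of two constraint boundaries that also satisfies all remaining constraints:
  x1 = 0 and x2 = 0 → (0, 0)
  x1 + x2 = 6 and x2 = 0 → (6, 0)
  x1 + x2 = 6 and x1 = 0 → (0, 6)

Vertices: (0, 0), (6, 0), (0, 6)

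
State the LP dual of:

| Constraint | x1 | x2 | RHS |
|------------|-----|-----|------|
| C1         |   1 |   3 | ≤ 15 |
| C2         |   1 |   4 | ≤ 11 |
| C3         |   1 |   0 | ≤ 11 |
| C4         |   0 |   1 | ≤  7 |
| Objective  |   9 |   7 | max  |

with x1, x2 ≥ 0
Minimize: z = 15y1 + 11y2 + 11y3 + 7y4

Subject to:
  C1: -y1 - y2 - y3 ≤ -9
  C2: -3y1 - 4y2 - y4 ≤ -7
  y1, y2, y3, y4 ≥ 0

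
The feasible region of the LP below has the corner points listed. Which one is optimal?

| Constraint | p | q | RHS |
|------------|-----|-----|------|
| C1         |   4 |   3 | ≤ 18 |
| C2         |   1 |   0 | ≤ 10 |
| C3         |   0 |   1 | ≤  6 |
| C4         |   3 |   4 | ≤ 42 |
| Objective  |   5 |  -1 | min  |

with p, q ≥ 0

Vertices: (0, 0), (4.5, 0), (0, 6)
(0, 6) with z = -6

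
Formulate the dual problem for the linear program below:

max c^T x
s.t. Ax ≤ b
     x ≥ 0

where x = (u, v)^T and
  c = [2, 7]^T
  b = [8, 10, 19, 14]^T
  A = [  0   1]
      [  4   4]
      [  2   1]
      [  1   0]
Minimize: z = 8y1 + 10y2 + 19y3 + 14y4

Subject to:
  C1: -4y2 - 2y3 - y4 ≤ -2
  C2: -y1 - 4y2 - y3 ≤ -7
  y1, y2, y3, y4 ≥ 0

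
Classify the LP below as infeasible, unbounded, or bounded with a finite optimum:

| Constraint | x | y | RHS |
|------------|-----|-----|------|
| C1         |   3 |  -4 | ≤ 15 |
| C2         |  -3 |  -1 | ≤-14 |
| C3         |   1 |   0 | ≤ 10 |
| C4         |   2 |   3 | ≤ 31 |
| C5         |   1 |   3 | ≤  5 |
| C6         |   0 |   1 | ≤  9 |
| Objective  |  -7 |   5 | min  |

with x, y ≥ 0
The point (5, 0) satisfies every constraint, so the LP is feasible; the constraints give x ≤ 10 and y ≤ 9, which with x, y ≥ 0 keep the feasible region inside a bounded box. A feasible, bounded LP attains a finite optimum at a vertex.

Bounded optimum: z* = -35 at (5, 0).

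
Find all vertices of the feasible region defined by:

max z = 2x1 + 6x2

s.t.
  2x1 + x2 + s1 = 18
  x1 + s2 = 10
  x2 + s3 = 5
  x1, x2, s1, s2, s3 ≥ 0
Each vertex is the intersection of two constraint boundaries that also satisfies all remaining constraints:
  x1 = 0 and x2 = 0 → (0, 0)
  2x1 + x2 = 18 and x2 = 0 → (9, 0)
  2x1 + x2 = 18 and x2 = 5 → (6.5, 5)
  x2 = 5 and x1 = 0 → (0, 5)

Vertices: (0, 0), (9, 0), (6.5, 5), (0, 5)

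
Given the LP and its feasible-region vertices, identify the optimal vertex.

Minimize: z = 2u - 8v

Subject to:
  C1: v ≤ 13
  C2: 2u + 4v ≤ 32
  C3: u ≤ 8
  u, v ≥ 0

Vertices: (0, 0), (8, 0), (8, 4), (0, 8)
Evaluating z = 2u - 8v at each vertex:
  (0, 0): z = 0
  (8, 0): z = 16
  (8, 4): z = -16
  (0, 8): z = -64

The smallest value is z = -64, attained at (0, 8).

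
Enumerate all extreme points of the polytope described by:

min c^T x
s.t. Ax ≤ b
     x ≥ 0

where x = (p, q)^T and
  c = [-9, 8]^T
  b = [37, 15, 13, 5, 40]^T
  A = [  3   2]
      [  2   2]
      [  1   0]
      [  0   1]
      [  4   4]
Each vertex is the intersection of two constraint boundaries that also satisfies all remaining constraints:
  p = 0 and q = 0 → (0, 0)
  2p + 2q = 15 and q = 0 → (7.5, 0)
  2p + 2q = 15 and q = 5 → (2.5, 5)
  q = 5 and p = 0 → (0, 5)

Vertices: (0, 0), (7.5, 0), (2.5, 5), (0, 5)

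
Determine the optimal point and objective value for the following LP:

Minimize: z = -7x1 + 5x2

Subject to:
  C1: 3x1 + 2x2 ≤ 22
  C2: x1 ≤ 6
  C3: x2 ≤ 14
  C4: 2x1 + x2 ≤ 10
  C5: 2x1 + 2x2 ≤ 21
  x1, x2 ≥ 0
Each vertex is the intersection of two constraint boundaries that also satisfies all remaining constraints:
  x1 = 0 and x2 = 0 → (0, 0)
  2x1 + x2 = 10 and x2 = 0 → (5, 0)
  2x1 + x2 = 10 and x1 = 0 → (0, 10)

Evaluating z = -7x1 + 5x2 at each vertex:
  (0, 0): z = 0
  (5, 0): z = -35
  (0, 10): z = 50

The minimum is at (5, 0) with z = -35.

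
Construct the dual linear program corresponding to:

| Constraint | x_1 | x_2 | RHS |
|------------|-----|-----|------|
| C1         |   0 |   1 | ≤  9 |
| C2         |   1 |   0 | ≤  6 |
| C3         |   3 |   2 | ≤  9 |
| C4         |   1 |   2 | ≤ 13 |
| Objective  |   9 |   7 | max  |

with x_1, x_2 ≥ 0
Minimize: z = 9y1 + 6y2 + 9y3 + 13y4

Subject to:
  C1: -y2 - 3y3 - y4 ≤ -9
  C2: -y1 - 2y3 - 2y4 ≤ -7
  y1, y2, y3, y4 ≥ 0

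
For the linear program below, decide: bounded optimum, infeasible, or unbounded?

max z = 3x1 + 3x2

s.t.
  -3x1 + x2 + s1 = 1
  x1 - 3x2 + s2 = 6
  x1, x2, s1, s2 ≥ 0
Feasible point: (0, 0) satisfies every constraint, so the LP is feasible.
Direction d = (1, 1): for each constraint row a, a·d ≤ 0 —
  (-3)(1) + (1)(1) = -2 ≤ 0
  (1)(1) + (-3)(1) = -2 ≤ 0
and d ≥ 0, so (0, 0) + t·d stays feasible for every t ≥ 0. Along this ray z = 3x1 + 3x2 changes by 6 per unit t, so z → +∞.

Unbounded — the objective can increase without bound over the feasible region.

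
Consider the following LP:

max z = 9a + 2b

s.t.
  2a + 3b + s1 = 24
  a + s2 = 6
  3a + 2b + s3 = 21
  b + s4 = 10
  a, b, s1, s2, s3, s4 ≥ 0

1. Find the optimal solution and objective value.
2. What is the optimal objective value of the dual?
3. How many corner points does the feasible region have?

1. a = 6, b = 1.5, z = 57
2. 57 (by strong duality, equal to the primal optimum)
3. 5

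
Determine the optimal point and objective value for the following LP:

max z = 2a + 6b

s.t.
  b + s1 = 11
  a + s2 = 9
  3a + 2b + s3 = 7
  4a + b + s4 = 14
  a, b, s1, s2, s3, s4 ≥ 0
Each vertex is the intersection of two constraint boundaries that also satisfies all remaining constraints:
  a = 0 and b = 0 → (0, 0)
  3a + 2b = 7 and b = 0 → (2.333, 0)
  3a + 2b = 7 and a = 0 → (0, 3.5)

Evaluating z = 2a + 6b at each vertex:
  (0, 0): z = 0
  (2.333, 0): z = 4.667
  (0, 3.5): z = 21

The maximum is at (0, 3.5) with z = 21.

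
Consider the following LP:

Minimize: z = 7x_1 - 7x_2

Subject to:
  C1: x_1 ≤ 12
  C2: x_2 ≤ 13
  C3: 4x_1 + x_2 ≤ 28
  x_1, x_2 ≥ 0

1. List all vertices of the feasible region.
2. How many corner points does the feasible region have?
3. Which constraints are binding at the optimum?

1. (0, 0), (7, 0), (3.75, 13), (0, 13)
2. 4
3. C2, x_1 ≥ 0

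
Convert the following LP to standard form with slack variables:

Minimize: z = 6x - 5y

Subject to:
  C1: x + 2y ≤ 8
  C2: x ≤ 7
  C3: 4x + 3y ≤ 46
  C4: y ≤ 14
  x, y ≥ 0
min z = 6x - 5y

s.t.
  x + 2y + s1 = 8
  x + s2 = 7
  4x + 3y + s3 = 46
  y + s4 = 14
  x, y, s1, s2, s3, s4 ≥ 0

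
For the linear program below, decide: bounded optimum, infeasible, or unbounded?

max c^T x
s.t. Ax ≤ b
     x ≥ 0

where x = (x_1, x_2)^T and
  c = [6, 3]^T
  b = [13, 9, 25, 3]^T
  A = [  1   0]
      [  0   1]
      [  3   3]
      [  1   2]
The point (3, 0) satisfies every constraint, so the LP is feasible; the constraints give x_1 ≤ 13 and x_2 ≤ 9, which with x_1, x_2 ≥ 0 keep the feasible region inside a bounded box. A feasible, bounded LP attains a finite optimum at a vertex.

Evaluating z = 6x_1 + 3x_2 at each vertex:
  (0, 0): z = 0
  (3, 0): z = 18
  (0, 1.5): z = 4.5

Feasible with finite optimum z* = 18 at (3, 0).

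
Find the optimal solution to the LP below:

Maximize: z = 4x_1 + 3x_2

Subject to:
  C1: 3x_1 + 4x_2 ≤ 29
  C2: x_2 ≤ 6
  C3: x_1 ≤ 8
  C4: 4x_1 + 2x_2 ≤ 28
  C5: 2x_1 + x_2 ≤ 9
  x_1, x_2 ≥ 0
x_1 = 1.5, x_2 = 6, z = 24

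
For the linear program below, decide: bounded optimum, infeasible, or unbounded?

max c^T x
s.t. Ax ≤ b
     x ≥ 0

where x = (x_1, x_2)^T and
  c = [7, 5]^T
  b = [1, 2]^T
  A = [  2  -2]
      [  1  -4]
Feasible point: (0, 0) satisfies every constraint, so the LP is feasible.
Direction d = (0, 1): for each constraint row a, a·d ≤ 0 —
  (2)(0) + (-2)(1) = -2 ≤ 0
  (1)(0) + (-4)(1) = -4 ≤ 0
and d ≥ 0, so (0, 0) + t·d stays feasible for every t ≥ 0. Along this ray z = 7x_1 + 5x_2 changes by 5 per unit t, so z → +∞.

The LP is unbounded; z can be made arbitrarily large.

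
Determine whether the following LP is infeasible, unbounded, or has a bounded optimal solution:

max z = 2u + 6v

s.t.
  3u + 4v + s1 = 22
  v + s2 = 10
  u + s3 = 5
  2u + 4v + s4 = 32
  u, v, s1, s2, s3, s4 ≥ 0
The point (0, 5.5) satisfies every constraint, so the LP is feasible; the constraints give u ≤ 5 and v ≤ 10, which with u, v ≥ 0 keep the feasible region inside a bounded box. A feasible, bounded LP attains a finite optimum at a vertex.

Evaluating z = 2u + 6v at each vertex:
  (0, 0): z = 0
  (5, 0): z = 10
  (5, 1.75): z = 20.5
  (0, 5.5): z = 33

The LP has an optimal solution: (0, 5.5) with z = 33.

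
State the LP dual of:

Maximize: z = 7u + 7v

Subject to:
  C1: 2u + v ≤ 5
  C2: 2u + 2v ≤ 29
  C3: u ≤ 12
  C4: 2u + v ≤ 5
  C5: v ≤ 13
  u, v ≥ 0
Minimize: z = 5y1 + 29y2 + 12y3 + 5y4 + 13y5

Subject to:
  C1: -2y1 - 2y2 - y3 - 2y4 ≤ -7
  C2: -y1 - 2y2 - y4 - y5 ≤ -7
  y1, y2, y3, y4, y5 ≥ 0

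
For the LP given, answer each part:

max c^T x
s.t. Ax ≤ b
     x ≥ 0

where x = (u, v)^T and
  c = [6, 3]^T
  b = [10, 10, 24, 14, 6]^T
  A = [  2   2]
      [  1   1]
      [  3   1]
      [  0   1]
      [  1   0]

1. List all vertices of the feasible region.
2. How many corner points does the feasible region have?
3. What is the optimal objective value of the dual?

1. (0, 0), (5, 0), (0, 5)
2. 3
3. 30 (by strong duality, equal to the primal optimum)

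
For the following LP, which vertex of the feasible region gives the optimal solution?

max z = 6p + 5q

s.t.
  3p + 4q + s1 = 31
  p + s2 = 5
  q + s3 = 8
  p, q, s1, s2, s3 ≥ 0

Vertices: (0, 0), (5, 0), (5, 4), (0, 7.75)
Evaluating z = 6p + 5q at each vertex:
  (0, 0): z = 0
  (5, 0): z = 30
  (5, 4): z = 50
  (0, 7.75): z = 38.75

The largest value is z = 50, attained at (5, 4).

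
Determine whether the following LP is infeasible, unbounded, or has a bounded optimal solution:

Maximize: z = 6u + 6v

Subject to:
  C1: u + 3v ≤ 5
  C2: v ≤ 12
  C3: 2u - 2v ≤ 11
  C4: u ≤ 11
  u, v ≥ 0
The point (5, 0) satisfies every constraint, so the LP is feasible; the constraints give u ≤ 11 and v ≤ 12, which with u, v ≥ 0 keep the feasible region inside a bounded box. A feasible, bounded LP attains a finite optimum at a vertex.

Evaluating z = 6u + 6v at each vertex:
  (0, 0): z = 0
  (5, 0): z = 30
  (0, 1.667): z = 10

Bounded optimum: z* = 30 at (5, 0).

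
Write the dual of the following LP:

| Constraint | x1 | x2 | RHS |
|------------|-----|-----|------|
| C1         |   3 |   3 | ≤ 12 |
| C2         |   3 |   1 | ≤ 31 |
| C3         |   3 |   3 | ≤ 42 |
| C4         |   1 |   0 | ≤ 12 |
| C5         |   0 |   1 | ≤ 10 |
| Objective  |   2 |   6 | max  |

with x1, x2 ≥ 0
Minimize: z = 12y1 + 31y2 + 42y3 + 12y4 + 10y5

Subject to:
  C1: -3y1 - 3y2 - 3y3 - y4 ≤ -2
  C2: -3y1 - y2 - 3y3 - y5 ≤ -6
  y1, y2, y3, y4, y5 ≥ 0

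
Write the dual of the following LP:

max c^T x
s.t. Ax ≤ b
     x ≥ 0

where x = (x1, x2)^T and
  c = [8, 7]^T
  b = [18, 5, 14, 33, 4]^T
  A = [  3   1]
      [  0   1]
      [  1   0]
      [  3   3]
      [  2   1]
Minimize: z = 18y1 + 5y2 + 14y3 + 33y4 + 4y5

Subject to:
  C1: -3y1 - y3 - 3y4 - 2y5 ≤ -8
  C2: -y1 - y2 - 3y4 - y5 ≤ -7
  y1, y2, y3, y4, y5 ≥ 0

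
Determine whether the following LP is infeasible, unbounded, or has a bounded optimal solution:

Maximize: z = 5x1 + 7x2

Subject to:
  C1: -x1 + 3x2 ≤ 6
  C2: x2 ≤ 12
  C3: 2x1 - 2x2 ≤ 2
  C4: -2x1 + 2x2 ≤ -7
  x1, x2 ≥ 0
C3 requires 2x1 - 2x2 ≤ 2, while C4 (-2x1 + 2x2 ≤ -7) is equivalent to 2x1 - 2x2 ≥ 7. Together they would need 7 ≤ 2x1 - 2x2 ≤ 2, which is impossible since 7 > 2. No point satisfies all constraints.

Infeasible: no point satisfies all constraints simultaneously.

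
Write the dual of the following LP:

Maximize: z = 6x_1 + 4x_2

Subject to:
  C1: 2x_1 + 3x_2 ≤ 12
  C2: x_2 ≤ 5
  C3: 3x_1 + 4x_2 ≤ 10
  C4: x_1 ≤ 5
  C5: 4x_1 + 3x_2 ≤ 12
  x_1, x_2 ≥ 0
Minimize: z = 12y1 + 5y2 + 10y3 + 5y4 + 12y5

Subject to:
  C1: -2y1 - 3y3 - y4 - 4y5 ≤ -6
  C2: -3y1 - y2 - 4y3 - 3y5 ≤ -4
  y1, y2, y3, y4, y5 ≥ 0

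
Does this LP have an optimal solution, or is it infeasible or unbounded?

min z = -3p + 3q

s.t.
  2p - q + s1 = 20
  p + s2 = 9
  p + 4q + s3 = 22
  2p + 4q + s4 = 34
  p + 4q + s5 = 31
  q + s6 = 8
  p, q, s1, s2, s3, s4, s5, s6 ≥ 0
The point (9, 0) satisfies every constraint, so the LP is feasible; the constraints give p ≤ 9 and q ≤ 8, which with p, q ≥ 0 keep the feasible region inside a bounded box. A feasible, bounded LP attains a finite optimum at a vertex.

Evaluating z = -3p + 3q at each vertex:
  (0, 0): z = 0
  (9, 0): z = -27
  (9, 3.25): z = -17.25
  (0, 5.5): z = 16.5

Feasible with finite optimum z* = -27 at (9, 0).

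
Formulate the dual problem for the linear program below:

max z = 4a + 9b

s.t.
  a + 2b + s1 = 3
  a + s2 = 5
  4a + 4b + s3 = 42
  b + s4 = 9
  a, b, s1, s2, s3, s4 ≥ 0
Minimize: z = 3y1 + 5y2 + 42y3 + 9y4

Subject to:
  C1: -y1 - y2 - 4y3 ≤ -4
  C2: -2y1 - 4y3 - y4 ≤ -9
  y1, y2, y3, y4 ≥ 0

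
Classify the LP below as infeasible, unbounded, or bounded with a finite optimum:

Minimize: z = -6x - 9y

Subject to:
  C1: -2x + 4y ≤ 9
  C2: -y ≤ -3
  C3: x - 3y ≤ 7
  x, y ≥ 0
Feasible point: (2, 3) satisfies every constraint, so the LP is feasible.
Direction d = (2, 1): for each constraint row a, a·d ≤ 0 —
  (-2)(2) + (4)(1) = 0 ≤ 0
  (0)(2) + (-1)(1) = -1 ≤ 0
  (1)(2) + (-3)(1) = -1 ≤ 0
and d ≥ 0, so (2, 3) + t·d stays feasible for every t ≥ 0. Along this ray z = -6x - 9y changes by -21 per unit t, so z → −∞.

Unbounded: there is a feasible ray along which z → −∞.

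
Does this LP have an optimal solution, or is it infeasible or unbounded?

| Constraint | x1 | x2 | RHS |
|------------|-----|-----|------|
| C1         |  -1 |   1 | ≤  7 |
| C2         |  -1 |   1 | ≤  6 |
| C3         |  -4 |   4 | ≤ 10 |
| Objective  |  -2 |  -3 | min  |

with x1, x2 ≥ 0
Feasible point: (0, 0) satisfies every constraint, so the LP is feasible.
Direction d = (1, 0): for each constraint row a, a·d ≤ 0 —
  (-1)(1) + (1)(0) = -1 ≤ 0
  (-1)(1) + (1)(0) = -1 ≤ 0
  (-4)(1) + (4)(0) = -4 ≤ 0
and d ≥ 0, so (0, 0) + t·d stays feasible for every t ≥ 0. Along this ray z = -2x1 - 3x2 changes by -2 per unit t, so z → −∞.

Unbounded — the objective can decrease without bound over the feasible region.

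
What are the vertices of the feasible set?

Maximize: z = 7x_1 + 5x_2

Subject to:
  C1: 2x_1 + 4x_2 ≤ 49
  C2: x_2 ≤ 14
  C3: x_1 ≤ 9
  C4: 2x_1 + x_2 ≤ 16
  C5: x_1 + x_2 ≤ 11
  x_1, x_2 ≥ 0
Each vertex is the intersection of two constraint boundaries that also satisfies all remaining constraints:
  x_1 = 0 and x_2 = 0 → (0, 0)
  2x_1 + x_2 = 16 and x_2 = 0 → (8, 0)
  2x_1 + x_2 = 16 and x_1 + x_2 = 11 → (5, 6)
  x_1 + x_2 = 11 and x_1 = 0 → (0, 11)

Vertices: (0, 0), (8, 0), (5, 6), (0, 11)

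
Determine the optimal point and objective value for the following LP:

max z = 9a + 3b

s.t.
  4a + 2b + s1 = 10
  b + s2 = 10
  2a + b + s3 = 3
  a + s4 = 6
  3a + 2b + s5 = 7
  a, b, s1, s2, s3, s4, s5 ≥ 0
a = 1.5, b = 0, z = 13.5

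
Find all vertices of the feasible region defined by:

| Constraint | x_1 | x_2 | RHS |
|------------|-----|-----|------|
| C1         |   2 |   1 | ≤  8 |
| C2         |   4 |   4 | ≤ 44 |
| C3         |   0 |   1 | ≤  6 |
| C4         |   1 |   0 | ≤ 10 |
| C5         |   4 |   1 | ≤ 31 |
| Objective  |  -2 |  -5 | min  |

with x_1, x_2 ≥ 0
Each vertex is the intersection of two constraint boundaries that also satisfies all remaining constraints:
  x_1 = 0 and x_2 = 0 → (0, 0)
  2x_1 + x_2 = 8 and x_2 = 0 → (4, 0)
  2x_1 + x_2 = 8 and x_2 = 6 → (1, 6)
  x_2 = 6 and x_1 = 0 → (0, 6)

Vertices: (0, 0), (4, 0), (1, 6), (0, 6)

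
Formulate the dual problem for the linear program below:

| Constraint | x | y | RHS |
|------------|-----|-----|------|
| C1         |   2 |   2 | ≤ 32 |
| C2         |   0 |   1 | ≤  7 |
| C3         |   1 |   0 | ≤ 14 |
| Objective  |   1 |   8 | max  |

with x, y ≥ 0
Minimize: z = 32y1 + 7y2 + 14y3

Subject to:
  C1: -2y1 - y3 ≤ -1
  C2: -2y1 - y2 ≤ -8
  y1, y2, y3 ≥ 0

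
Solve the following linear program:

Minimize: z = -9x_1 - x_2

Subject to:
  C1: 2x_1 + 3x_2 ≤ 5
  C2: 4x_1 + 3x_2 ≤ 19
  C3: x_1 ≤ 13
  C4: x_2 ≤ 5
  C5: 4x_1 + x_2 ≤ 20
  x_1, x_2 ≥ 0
x_1 = 2.5, x_2 = 0, z = -22.5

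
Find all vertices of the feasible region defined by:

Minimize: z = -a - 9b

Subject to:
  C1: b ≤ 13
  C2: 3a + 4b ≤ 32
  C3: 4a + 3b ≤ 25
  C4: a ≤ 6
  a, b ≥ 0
Each vertex is the intersection of two constraint boundaries that also satisfies all remaining constraints:
  a = 0 and b = 0 → (0, 0)
  a = 6 and b = 0 → (6, 0)
  4a + 3b = 25 and a = 6 → (6, 0.3333)
  3a + 4b = 32 and 4a + 3b = 25 → (0.5714, 7.571)
  3a + 4b = 32 and a = 0 → (0, 8)

Vertices: (0, 0), (6, 0), (6, 0.3333), (0.5714, 7.571), (0, 8)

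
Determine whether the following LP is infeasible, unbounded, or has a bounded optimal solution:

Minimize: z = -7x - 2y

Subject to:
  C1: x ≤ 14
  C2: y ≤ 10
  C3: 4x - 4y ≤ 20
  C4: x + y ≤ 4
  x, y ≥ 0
The point (4, 0) satisfies every constraint, so the LP is feasible; the constraints give x ≤ 14 and y ≤ 10, which with x, y ≥ 0 keep the feasible region inside a bounded box. A feasible, bounded LP attains a finite optimum at a vertex.

The LP has an optimal solution: (4, 0) with z = -28.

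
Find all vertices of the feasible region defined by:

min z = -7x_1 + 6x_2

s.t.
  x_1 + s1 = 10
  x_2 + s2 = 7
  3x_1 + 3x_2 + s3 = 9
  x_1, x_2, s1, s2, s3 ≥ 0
Each vertex is the intersection of two constraint boundaries that also satisfies all remaining constraints:
  x_1 = 0 and x_2 = 0 → (0, 0)
  3x_1 + 3x_2 = 9 and x_2 = 0 → (3, 0)
  3x_1 + 3x_2 = 9 and x_1 = 0 → (0, 3)

Vertices: (0, 0), (3, 0), (0, 3)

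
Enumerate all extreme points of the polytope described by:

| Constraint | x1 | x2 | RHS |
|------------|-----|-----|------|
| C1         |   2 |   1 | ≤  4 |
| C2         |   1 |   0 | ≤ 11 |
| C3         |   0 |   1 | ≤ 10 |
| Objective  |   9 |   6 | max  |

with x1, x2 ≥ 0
Each vertex is the intersection of two constraint boundaries that also satisfies all remaining constraints:
  x1 = 0 and x2 = 0 → (0, 0)
  2x1 + x2 = 4 and x2 = 0 → (2, 0)
  2x1 + x2 = 4 and x1 = 0 → (0, 4)

Vertices: (0, 0), (2, 0), (0, 4)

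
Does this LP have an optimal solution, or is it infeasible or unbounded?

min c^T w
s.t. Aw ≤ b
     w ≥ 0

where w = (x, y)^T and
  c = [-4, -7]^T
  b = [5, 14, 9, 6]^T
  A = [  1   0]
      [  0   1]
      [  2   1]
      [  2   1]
The point (0, 6) satisfies every constraint, so the LP is feasible; the constraints give x ≤ 5 and y ≤ 14, which with x, y ≥ 0 keep the feasible region inside a bounded box. A feasible, bounded LP attains a finite optimum at a vertex.

Evaluating z = -4x - 7y at each vertex:
  (0, 0): z = 0
  (3, 0): z = -12
  (0, 6): z = -42

Bounded optimum: z* = -42 at (0, 6).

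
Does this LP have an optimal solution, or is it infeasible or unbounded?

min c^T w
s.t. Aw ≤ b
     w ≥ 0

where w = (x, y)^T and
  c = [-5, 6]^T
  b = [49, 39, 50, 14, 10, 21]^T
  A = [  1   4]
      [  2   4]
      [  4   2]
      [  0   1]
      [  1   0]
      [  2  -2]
The point (10, 0) satisfies every constraint, so the LP is feasible; the constraints give x ≤ 10 and y ≤ 14, which with x, y ≥ 0 keep the feasible region inside a bounded box. A feasible, bounded LP attains a finite optimum at a vertex.

Evaluating z = -5x + 6y at each vertex:
  (0, 0): z = 0
  (10, 0): z = -50
  (10, 4.75): z = -21.5
  (0, 9.75): z = 58.5

Bounded optimum: z* = -50 at (10, 0).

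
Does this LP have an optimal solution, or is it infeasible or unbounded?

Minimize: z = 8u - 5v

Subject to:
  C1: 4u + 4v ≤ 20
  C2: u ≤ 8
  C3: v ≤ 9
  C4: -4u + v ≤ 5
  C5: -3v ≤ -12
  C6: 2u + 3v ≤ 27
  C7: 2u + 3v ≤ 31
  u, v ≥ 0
The point (0, 5) satisfies every constraint, so the LP is feasible; the constraints give u ≤ 8 and v ≤ 9, which with u, v ≥ 0 keep the feasible region inside a bounded box. A feasible, bounded LP attains a finite optimum at a vertex.

The LP has an optimal solution: (0, 5) with z = -25.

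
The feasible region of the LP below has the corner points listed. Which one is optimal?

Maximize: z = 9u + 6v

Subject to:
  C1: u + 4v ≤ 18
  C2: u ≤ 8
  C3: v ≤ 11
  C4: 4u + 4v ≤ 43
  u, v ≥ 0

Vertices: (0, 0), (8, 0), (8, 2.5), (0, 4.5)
Evaluating z = 9u + 6v at each vertex:
  (0, 0): z = 0
  (8, 0): z = 72
  (8, 2.5): z = 87
  (0, 4.5): z = 27

The largest value is z = 87, attained at (8, 2.5).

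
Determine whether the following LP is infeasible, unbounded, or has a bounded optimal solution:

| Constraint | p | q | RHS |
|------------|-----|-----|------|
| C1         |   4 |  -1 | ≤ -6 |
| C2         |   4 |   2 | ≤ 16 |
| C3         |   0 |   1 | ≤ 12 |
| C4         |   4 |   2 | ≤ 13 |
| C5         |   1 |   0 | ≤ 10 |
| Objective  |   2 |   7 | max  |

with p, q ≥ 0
The point (0, 6.5) satisfies every constraint, so the LP is feasible; the constraints give p ≤ 10 and q ≤ 12, which with p, q ≥ 0 keep the feasible region inside a bounded box. A feasible, bounded LP attains a finite optimum at a vertex.

Bounded optimum: z* = 45.5 at (0, 6.5).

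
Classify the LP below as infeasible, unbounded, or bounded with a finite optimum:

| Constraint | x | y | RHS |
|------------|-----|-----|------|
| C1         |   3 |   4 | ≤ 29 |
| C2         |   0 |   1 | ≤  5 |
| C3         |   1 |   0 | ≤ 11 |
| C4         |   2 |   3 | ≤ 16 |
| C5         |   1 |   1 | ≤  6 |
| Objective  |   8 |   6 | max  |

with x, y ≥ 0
The point (6, 0) satisfies every constraint, so the LP is feasible; the constraints give x ≤ 11 and y ≤ 5, which with x, y ≥ 0 keep the feasible region inside a bounded box. A feasible, bounded LP attains a finite optimum at a vertex.

Evaluating z = 8x + 6y at each vertex:
  (0, 0): z = 0
  (6, 0): z = 48
  (2, 4): z = 40
  (0.5, 5): z = 34
  (0, 5): z = 30

Bounded optimum: z* = 48 at (6, 0).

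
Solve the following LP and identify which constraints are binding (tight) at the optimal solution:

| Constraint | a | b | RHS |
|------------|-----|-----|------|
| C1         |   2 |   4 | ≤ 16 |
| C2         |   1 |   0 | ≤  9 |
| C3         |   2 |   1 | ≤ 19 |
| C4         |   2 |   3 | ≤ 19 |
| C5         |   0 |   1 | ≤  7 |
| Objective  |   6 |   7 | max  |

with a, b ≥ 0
Optimal: a = 8, b = 0
Binding: C1, b ≥ 0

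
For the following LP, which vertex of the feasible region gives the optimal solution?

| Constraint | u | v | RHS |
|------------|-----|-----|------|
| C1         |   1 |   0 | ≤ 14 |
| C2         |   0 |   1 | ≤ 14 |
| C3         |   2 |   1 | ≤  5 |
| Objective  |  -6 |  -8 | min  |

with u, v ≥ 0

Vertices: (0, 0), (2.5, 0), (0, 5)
Evaluating z = -6u - 8v at each vertex:
  (0, 0): z = 0
  (2.5, 0): z = -15
  (0, 5): z = -40

The smallest value is z = -40, attained at (0, 5).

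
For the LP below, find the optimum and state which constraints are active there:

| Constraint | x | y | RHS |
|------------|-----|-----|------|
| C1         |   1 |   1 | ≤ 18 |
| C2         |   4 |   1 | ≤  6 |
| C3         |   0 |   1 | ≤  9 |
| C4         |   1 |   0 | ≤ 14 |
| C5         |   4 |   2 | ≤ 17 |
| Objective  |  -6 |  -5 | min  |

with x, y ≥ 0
Optimal: x = 0, y = 6
Binding: C2, x ≥ 0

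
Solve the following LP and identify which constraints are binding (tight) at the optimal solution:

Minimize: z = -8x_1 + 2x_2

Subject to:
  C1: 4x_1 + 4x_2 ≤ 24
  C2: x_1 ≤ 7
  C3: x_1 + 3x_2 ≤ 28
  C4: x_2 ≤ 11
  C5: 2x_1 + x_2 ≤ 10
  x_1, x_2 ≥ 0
Optimal: x_1 = 5, x_2 = 0
Slack at optimum:
  C1: slack = 4
  C2: slack = 2
  C3: slack = 23
  C4: slack = 11
  C5: slack = 0 (binding)
  x_1 ≥ 0: x_1 = 5
  x_2 ≥ 0: x_2 = 0 (binding)
Binding constraints: C5, x_2 ≥ 0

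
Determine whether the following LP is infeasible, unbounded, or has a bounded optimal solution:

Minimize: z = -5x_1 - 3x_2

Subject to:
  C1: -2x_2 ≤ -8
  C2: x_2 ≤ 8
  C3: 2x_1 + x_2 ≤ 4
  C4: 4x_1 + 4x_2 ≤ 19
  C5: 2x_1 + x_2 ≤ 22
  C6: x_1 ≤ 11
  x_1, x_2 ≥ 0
The point (0, 4) satisfies every constraint, so the LP is feasible; the constraints give x_1 ≤ 11 and x_2 ≤ 8, which with x_1, x_2 ≥ 0 keep the feasible region inside a bounded box. A feasible, bounded LP attains a finite optimum at a vertex.

Feasible with finite optimum z* = -12 at (0, 4).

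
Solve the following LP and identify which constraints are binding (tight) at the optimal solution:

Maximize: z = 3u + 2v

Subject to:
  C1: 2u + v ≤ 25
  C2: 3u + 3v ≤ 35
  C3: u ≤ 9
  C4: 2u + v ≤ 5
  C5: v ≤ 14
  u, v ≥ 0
Optimal: u = 0, v = 5
Slack at optimum:
  C1: slack = 20
  C2: slack = 20
  C3: slack = 9
  C4: slack = 0 (binding)
  C5: slack = 9
  u ≥ 0: u = 0 (binding)
  v ≥ 0: v = 5
Binding constraints: C4, u ≥ 0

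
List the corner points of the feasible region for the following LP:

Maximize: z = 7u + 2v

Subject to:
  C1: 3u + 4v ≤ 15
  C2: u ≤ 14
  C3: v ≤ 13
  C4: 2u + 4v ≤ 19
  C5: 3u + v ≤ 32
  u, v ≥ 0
Each vertex is the intersection of two constraint boundaries that also satisfies all remaining constraints:
  u = 0 and v = 0 → (0, 0)
  3u + 4v = 15 and v = 0 → (5, 0)
  3u + 4v = 15 and u = 0 → (0, 3.75)

Vertices: (0, 0), (5, 0), (0, 3.75)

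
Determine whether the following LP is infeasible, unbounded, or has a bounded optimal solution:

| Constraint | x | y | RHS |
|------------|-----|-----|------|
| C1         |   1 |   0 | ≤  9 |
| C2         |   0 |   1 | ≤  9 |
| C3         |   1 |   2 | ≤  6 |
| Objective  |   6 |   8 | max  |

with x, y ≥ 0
The point (6, 0) satisfies every constraint, so the LP is feasible; the constraints give x ≤ 9 and y ≤ 9, which with x, y ≥ 0 keep the feasible region inside a bounded box. A feasible, bounded LP attains a finite optimum at a vertex.

The LP has an optimal solution: (6, 0) with z = 36.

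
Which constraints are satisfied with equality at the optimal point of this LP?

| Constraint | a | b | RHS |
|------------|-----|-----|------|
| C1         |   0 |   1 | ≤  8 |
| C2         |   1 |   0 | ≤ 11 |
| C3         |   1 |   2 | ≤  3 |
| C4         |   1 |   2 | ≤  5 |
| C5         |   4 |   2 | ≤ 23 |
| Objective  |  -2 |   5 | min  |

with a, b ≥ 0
Optimal: a = 3, b = 0
Binding: C3, b ≥ 0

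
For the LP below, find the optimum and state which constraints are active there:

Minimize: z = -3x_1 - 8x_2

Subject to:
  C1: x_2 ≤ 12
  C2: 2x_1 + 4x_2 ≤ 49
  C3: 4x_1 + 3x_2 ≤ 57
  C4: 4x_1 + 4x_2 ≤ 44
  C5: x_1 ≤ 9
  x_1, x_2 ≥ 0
Optimal: x_1 = 0, x_2 = 11
Binding: C4, x_1 ≥ 0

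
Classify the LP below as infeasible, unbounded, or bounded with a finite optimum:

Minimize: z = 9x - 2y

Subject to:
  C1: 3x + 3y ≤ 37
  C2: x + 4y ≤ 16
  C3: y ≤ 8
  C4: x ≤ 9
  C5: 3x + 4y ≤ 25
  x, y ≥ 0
The point (0, 4) satisfies every constraint, so the LP is feasible; the constraints give x ≤ 9 and y ≤ 8, which with x, y ≥ 0 keep the feasible region inside a bounded box. A feasible, bounded LP attains a finite optimum at a vertex.

Evaluating z = 9x - 2y at each vertex:
  (0, 0): z = 0
  (8.333, 0): z = 75
  (4.5, 2.875): z = 34.75
  (0, 4): z = -8

The LP has an optimal solution: (0, 4) with z = -8.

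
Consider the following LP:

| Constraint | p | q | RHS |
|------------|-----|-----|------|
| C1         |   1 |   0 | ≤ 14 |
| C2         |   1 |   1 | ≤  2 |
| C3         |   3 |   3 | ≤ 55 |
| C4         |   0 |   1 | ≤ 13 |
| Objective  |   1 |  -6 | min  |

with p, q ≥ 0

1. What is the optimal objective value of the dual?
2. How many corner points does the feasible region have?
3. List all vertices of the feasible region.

1. -12 (by strong duality, equal to the primal optimum)
2. 3
3. (0, 0), (2, 0), (0, 2)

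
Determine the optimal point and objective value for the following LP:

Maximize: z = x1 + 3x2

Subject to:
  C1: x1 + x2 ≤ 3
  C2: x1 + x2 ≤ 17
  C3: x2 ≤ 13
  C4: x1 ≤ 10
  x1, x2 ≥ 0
Each vertex is the intersection of two constraint boundaries that also satisfies all remaining constraints:
  x1 = 0 and x2 = 0 → (0, 0)
  x1 + x2 = 3 and x2 = 0 → (3, 0)
  x1 + x2 = 3 and x1 = 0 → (0, 3)

Evaluating z = x1 + 3x2 at each vertex:
  (0, 0): z = 0
  (3, 0): z = 3
  (0, 3): z = 9

The maximum is at (0, 3) with z = 9.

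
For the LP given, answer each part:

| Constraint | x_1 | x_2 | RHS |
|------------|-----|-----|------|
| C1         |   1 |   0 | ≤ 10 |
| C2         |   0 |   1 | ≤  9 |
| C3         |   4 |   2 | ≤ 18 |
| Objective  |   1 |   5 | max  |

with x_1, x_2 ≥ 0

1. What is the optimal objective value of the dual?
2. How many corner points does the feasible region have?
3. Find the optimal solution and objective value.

1. 45 (by strong duality, equal to the primal optimum)
2. 3
3. x_1 = 0, x_2 = 9, z = 45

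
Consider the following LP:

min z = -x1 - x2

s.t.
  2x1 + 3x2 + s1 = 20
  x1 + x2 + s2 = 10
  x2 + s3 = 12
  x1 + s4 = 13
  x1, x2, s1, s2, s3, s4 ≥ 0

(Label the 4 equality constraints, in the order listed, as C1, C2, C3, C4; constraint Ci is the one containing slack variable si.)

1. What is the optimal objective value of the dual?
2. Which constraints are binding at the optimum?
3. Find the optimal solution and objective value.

1. -10 (by strong duality, equal to the primal optimum)
2. C1, C2, x2 ≥ 0
3. x1 = 10, x2 = 0, z = -10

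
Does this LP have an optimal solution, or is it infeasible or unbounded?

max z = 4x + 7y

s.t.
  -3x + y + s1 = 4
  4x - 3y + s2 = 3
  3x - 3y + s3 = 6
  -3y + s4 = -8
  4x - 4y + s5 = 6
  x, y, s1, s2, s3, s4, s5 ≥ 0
Feasible point: (0, 3) satisfies every constraint, so the LP is feasible.
Direction d = (1, 3): for each constraint row a, a·d ≤ 0 —
  (-3)(1) + (1)(3) = 0 ≤ 0
  (4)(1) + (-3)(3) = -5 ≤ 0
  (3)(1) + (-3)(3) = -6 ≤ 0
  (0)(1) + (-3)(3) = -9 ≤ 0
  (4)(1) + (-4)(3) = -8 ≤ 0
and d ≥ 0, so (0, 3) + t·d stays feasible for every t ≥ 0. Along this ray z = 4x + 7y changes by 25 per unit t, so z → +∞.

The LP is unbounded; z can be made arbitrarily large.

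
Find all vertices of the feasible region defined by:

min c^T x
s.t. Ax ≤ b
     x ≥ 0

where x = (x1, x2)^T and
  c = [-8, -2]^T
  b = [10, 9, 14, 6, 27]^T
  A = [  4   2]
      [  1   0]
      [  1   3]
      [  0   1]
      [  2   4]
Each vertex is the intersection of two constraint boundaries that also satisfies all remaining constraints:
  x1 = 0 and x2 = 0 → (0, 0)
  4x1 + 2x2 = 10 and x2 = 0 → (2.5, 0)
  4x1 + 2x2 = 10 and x1 + 3x2 = 14 → (0.2, 4.6)
  x1 + 3x2 = 14 and x1 = 0 → (0, 4.667)

Vertices: (0, 0), (2.5, 0), (0.2, 4.6), (0, 4.667)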